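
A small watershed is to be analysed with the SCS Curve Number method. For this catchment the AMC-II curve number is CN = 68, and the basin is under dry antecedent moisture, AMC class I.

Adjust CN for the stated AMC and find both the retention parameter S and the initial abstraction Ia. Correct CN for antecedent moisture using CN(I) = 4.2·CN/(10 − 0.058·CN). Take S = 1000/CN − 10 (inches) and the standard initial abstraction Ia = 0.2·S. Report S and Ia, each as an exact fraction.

S = 4000/357 in ≈ 11.204 in; Ia = 800/357 in ≈ 2.241 in

Dry (AMC I): CN(I) = 4.2·68/(10 − 0.058·68) = (1428/5)/(757/125) = 35700/757 ≈ 47.160
Retention S: 1000/CN − 10 with CN=47.160 → S = 4000/357 ≈ 11.204 in
Ia = 0.2S: 0.2·11.204 = 2.241 in (exactly 800/357)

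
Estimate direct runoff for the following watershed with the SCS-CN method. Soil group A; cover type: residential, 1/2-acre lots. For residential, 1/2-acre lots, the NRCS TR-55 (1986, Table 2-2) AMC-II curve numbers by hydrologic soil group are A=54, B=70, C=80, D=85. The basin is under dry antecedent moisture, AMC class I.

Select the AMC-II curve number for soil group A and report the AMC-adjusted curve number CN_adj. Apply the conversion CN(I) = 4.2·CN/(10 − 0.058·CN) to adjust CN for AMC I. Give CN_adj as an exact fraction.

CN_adj = 56700/1717 ≈ 33.023

NRCS table: residential, 1/2-acre lots, soil group A → CN(II) = 54
CN(I) from CN(II)=54: (4.2·54)/(10 − 0.058·54) = 56700/1717 ≈ 33.023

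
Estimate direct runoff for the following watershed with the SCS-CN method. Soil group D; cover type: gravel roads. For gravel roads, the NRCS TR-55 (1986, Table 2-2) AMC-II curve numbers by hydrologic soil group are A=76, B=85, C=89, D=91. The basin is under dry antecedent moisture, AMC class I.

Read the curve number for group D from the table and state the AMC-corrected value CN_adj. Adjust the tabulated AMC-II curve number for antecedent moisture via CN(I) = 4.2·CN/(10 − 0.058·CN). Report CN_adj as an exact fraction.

CN_adj = 63700/787 ≈ 80.940

NRCS table: gravel roads, soil group D → CN(II) = 91
Dry (AMC I): CN(I) = 4.2·91/(10 − 0.058·91) = (1911/5)/(2361/500) = 63700/787 ≈ 80.940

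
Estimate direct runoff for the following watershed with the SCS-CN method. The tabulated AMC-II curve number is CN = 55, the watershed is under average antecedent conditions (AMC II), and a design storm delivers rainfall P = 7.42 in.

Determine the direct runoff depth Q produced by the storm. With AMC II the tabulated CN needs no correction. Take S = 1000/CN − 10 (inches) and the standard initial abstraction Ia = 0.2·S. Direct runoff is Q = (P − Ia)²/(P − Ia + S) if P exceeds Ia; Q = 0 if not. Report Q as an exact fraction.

Q = 10118761/4224550 in ≈ 2.395 in

CN(II) = 55; AMC II needs no correction.
S = 1000/55 − 10 = 90/11 in ≈ 8.182 in
Ia = 0.2S: 0.2·8.182 = 1.636 in (exactly 18/11)
Since P=7.420 > Ia=1.636: effective rainfall P−Ia = 3181/550 in
Q = (3181/550)²/((3181/550) + 90/11) = (10118761/302500)/(7681/550) = 10118761/4224550 in ≈ 2.395 in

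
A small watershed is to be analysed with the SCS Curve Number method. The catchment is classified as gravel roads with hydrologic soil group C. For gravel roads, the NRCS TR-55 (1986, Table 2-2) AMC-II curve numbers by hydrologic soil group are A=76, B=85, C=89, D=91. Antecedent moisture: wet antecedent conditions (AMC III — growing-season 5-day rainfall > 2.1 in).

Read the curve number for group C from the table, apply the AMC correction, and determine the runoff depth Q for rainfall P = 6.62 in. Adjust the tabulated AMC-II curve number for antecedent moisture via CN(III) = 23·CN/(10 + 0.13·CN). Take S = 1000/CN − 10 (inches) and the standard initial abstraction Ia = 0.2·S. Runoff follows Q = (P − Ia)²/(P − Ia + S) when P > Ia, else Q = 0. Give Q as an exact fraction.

NRCS table: gravel roads, soil group C → CN(II) = 89
Adjust CN=89 to AMC III: 23·89/(10 + 0.13·89) → 2047 ÷ (2157/100) = 204700/2157 ≈ 94.900
Retention S: 1000/CN − 10 with CN=94.900 → S = 1100/2047 ≈ 0.537 in
Ia = 0.2·(1100/2047) = 220/2047 in ≈ 0.107 in
Since P=6.620 > Ia=0.107: effective rainfall P−Ia = 666557/102350 in
Q: (666557/102350)² ÷ (721557/102350) = 444298234249/73851358950 in (≈ 6.016 in)

Q = 444298234249/73851358950 in ≈ 6.016 in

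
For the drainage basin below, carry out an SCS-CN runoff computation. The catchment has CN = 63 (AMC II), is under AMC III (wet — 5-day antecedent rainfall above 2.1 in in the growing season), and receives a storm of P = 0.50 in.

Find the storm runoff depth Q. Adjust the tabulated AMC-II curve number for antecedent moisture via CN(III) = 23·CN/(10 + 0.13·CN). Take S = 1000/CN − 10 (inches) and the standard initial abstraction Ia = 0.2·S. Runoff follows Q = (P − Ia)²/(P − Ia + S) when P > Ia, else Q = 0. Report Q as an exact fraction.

Wet (AMC III): CN(III) = 23·63/(10 + 0.13·63) = 1449/(1819/100) = 144900/1819 ≈ 79.659
Max retention: S = 1000/(144900/1819) − 10 = 3700/1449 in (≈ 2.553 in)
Initial abstraction Ia = S/5 = (3700/1449)/5 = 740/1449 ≈ 0.511 in
P = 0.500 ≤ Ia = 0.511 in: entire storm abstracted, Q = 0.

Q = 0 in ≈ 0.000 in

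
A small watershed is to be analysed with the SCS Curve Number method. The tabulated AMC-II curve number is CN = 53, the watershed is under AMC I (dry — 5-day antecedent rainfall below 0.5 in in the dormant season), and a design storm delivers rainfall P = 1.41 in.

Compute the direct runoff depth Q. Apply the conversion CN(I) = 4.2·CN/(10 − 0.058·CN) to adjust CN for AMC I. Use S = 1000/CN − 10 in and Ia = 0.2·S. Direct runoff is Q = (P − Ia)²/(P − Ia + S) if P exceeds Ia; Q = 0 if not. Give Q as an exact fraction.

Q = 0 in ≈ 0.000 in

Dry (AMC I): CN(I) = 4.2·53/(10 − 0.058·53) = (1113/5)/(3463/500) = 111300/3463 ≈ 32.140
Retention S: 1000/CN − 10 with CN=32.140 → S = 23500/1113 ≈ 21.114 in
Initial abstraction Ia = S/5 = (23500/1113)/5 = 4700/1113 ≈ 4.223 in
P = 1.410 ≤ Ia = 4.223 in: entire storm abstracted, Q = 0.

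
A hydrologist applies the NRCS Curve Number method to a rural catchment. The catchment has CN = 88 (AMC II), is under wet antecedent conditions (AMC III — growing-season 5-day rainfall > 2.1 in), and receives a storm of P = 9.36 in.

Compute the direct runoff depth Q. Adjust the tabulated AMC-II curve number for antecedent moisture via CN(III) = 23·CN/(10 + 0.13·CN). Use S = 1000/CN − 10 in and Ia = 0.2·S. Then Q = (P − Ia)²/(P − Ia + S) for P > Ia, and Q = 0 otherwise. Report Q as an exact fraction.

Q = 569439384/65571275 in ≈ 8.684 in

Wet (AMC III): CN(III) = 23·88/(10 + 0.13·88) = 2024/(536/25) = 6325/67 ≈ 94.403
Retention S: 1000/CN − 10 with CN=94.403 → S = 150/253 ≈ 0.593 in
Ia = 0.2S: 0.2·0.593 = 0.119 in (exactly 30/253)
Excess rainfall: 9.360 − 0.119 = 9.241 in; P > Ia so Q > 0
Runoff Q = (P−Ia)²/(P−Ia+S) = (9.241)²/(9.241+0.593) = 569439384/65571275 ≈ 8.684 in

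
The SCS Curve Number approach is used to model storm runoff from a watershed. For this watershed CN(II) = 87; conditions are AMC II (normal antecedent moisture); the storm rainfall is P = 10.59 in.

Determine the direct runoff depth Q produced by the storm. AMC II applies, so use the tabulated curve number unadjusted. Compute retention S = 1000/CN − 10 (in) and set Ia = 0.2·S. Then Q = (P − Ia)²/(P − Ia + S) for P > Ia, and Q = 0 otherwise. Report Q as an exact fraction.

AMC II — tabulated CN = 87 applies directly.
Retention S: 1000/CN − 10 with CN=87.000 → S = 130/87 ≈ 1.494 in
Ia = 0.2·(130/87) = 26/87 in ≈ 0.299 in
P − Ia = 10.590 − 0.299 = 89533/8700 ≈ 10.291 in (> 0, runoff occurs)
Runoff Q = (P−Ia)²/(P−Ia+S) = (10.291)²/(10.291+1.494) = 8016158089/892037100 ≈ 8.986 in

Q = 8016158089/892037100 in ≈ 8.986 in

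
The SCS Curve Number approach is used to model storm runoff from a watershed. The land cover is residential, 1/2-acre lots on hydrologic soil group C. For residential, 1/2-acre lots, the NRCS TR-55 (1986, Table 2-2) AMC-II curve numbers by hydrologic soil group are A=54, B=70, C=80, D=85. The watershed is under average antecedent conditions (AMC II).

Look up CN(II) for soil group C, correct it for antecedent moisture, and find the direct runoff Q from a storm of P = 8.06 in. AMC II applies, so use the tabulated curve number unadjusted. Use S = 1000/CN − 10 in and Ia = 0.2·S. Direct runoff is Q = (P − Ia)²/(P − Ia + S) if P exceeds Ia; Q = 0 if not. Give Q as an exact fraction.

NRCS table: residential, 1/2-acre lots, soil group C → CN(II) = 80
AMC II — tabulated CN = 80 applies directly.
Retention S: 1000/CN − 10 with CN=80.000 → S = 5/2 ≈ 2.500 in
Ia = 0.2·(5/2) = 1/2 in ≈ 0.500 in
P − Ia = 8.060 − 0.500 = 189/25 ≈ 7.560 in (> 0, runoff occurs)
Q: (189/25)² ÷ (503/50) = 71442/12575 in (≈ 5.681 in)

Q = 71442/12575 in ≈ 5.681 in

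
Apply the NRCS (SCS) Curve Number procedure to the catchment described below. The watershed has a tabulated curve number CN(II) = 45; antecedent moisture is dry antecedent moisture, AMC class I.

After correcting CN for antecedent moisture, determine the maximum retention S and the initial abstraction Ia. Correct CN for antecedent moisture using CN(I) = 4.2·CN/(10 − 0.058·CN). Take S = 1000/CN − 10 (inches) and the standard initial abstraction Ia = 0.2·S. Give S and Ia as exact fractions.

Dry (AMC I): CN(I) = 4.2·45/(10 − 0.058·45) = 189/(739/100) = 18900/739 ≈ 25.575
S = 1000/(18900/739) − 10 = 5500/189 in ≈ 29.101 in
Ia = 0.2S: 0.2·29.101 = 5.820 in (exactly 1100/189)

S = 5500/189 in ≈ 29.101 in; Ia = 1100/189 in ≈ 5.820 in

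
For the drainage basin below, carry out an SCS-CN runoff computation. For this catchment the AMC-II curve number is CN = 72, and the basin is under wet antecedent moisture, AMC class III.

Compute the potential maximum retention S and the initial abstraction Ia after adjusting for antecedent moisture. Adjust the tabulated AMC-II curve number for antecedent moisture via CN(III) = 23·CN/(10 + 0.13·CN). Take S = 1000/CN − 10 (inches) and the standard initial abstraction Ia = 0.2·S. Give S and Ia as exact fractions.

S = 350/207 in ≈ 1.691 in; Ia = 70/207 in ≈ 0.338 in

Adjust CN=72 to AMC III: 23·72/(10 + 0.13·72) → 1656 ÷ (484/25) = 10350/121 ≈ 85.537
Max retention: S = 1000/(10350/121) − 10 = 350/207 in (≈ 1.691 in)
Initial abstraction Ia = S/5 = (350/207)/5 = 70/207 ≈ 0.338 in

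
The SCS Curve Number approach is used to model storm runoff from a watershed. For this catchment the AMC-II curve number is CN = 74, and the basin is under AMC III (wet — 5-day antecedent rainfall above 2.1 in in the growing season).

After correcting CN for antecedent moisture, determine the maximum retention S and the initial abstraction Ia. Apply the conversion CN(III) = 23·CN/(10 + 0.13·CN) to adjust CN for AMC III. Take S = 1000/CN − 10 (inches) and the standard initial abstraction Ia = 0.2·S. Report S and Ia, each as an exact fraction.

Wet (AMC III): CN(III) = 23·74/(10 + 0.13·74) = 1702/(981/50) = 85100/981 ≈ 86.748
S = 1000/(85100/981) − 10 = 1300/851 in ≈ 1.528 in
Ia = 0.2S: 0.2·1.528 = 0.306 in (exactly 260/851)

S = 1300/851 in ≈ 1.528 in; Ia = 260/851 in ≈ 0.306 in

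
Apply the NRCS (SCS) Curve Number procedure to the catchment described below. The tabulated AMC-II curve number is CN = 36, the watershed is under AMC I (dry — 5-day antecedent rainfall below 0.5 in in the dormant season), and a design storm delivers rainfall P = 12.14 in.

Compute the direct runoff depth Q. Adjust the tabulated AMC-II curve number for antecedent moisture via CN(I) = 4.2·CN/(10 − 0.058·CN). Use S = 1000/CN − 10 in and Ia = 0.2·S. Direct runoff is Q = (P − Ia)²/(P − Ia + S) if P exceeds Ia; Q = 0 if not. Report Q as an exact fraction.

CN(I) from CN(II)=36: (4.2·36)/(10 − 0.058·36) = 18900/989 ≈ 19.110
Max retention: S = 1000/(18900/989) − 10 = 8000/189 in (≈ 42.328 in)
Initial abstraction Ia = S/5 = (8000/189)/5 = 1600/189 ≈ 8.466 in
Since P=12.140 > Ia=8.466: effective rainfall P−Ia = 34723/9450 in
Runoff Q = (P−Ia)²/(P−Ia+S) = (3.674)²/(3.674+42.328) = 1205686729/4108132350 ≈ 0.293 in

Q = 1205686729/4108132350 in ≈ 0.293 in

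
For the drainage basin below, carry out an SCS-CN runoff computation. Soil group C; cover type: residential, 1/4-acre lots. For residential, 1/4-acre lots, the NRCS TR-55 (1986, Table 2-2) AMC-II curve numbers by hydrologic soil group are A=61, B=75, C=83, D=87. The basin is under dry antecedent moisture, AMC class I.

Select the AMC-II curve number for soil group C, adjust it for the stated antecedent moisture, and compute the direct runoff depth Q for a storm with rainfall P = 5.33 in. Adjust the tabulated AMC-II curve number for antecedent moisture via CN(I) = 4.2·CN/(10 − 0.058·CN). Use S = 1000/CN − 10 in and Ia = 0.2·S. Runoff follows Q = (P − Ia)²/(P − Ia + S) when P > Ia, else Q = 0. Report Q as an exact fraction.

Q = 576109842361/280452011700 in ≈ 2.054 in

NRCS table: residential, 1/4-acre lots, soil group C → CN(II) = 83
Dry (AMC I): CN(I) = 4.2·83/(10 − 0.058·83) = (1743/5)/(2593/500) = 174300/2593 ≈ 67.219
Retention S: 1000/CN − 10 with CN=67.219 → S = 8500/1743 ≈ 4.877 in
Initial abstraction Ia = S/5 = (8500/1743)/5 = 1700/1743 ≈ 0.975 in
P − Ia = 5.330 − 0.975 = 759019/174300 ≈ 4.355 in (> 0, runoff occurs)
Q: (759019/174300)² ÷ (1609019/174300) = 576109842361/280452011700 in (≈ 2.054 in)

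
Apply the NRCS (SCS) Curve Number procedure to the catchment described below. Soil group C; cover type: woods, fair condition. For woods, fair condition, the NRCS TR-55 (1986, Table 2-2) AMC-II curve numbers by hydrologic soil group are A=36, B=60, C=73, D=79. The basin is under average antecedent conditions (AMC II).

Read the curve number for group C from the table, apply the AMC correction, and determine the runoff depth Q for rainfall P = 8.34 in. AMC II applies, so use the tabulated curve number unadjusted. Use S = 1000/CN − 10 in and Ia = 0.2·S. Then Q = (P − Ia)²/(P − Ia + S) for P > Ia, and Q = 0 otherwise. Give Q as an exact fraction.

NRCS table: woods, fair condition, soil group C → CN(II) = 73
AMC II — tabulated CN = 73 applies directly.
S = 1000/73 − 10 = 270/73 in ≈ 3.699 in
Ia = 0.2·(270/73) = 54/73 in ≈ 0.740 in
Since P=8.340 > Ia=0.740: effective rainfall P−Ia = 27741/3650 in
Q = (27741/3650)²/((27741/3650) + 270/73) = (769563081/13322500)/(41241/3650) = 256521027/50176550 in ≈ 5.112 in

Q = 256521027/50176550 in ≈ 5.112 in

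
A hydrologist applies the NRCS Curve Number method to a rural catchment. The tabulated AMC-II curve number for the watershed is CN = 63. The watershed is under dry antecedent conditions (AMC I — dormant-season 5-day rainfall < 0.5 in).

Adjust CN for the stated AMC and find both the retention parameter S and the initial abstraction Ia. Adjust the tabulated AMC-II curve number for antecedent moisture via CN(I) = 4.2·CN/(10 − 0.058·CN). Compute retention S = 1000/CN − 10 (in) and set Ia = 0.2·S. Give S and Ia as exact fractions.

S = 18500/1323 in ≈ 13.983 in; Ia = 3700/1323 in ≈ 2.797 in

CN(I) from CN(II)=63: (4.2·63)/(10 − 0.058·63) = 132300/3173 ≈ 41.696
S = 1000/(132300/3173) − 10 = 18500/1323 in ≈ 13.983 in
Initial abstraction Ia = S/5 = (18500/1323)/5 = 3700/1323 ≈ 2.797 in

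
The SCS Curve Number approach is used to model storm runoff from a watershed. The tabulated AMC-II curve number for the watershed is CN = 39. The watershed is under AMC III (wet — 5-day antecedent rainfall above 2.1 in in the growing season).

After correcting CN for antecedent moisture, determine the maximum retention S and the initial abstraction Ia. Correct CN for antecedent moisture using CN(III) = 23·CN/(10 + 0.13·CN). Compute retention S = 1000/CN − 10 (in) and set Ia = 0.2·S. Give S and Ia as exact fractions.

Wet (AMC III): CN(III) = 23·39/(10 + 0.13·39) = 897/(1507/100) = 89700/1507 ≈ 59.522
S = 1000/(89700/1507) − 10 = 6100/897 in ≈ 6.800 in
Initial abstraction Ia = S/5 = (6100/897)/5 = 1220/897 ≈ 1.360 in

S = 6100/897 in ≈ 6.800 in; Ia = 1220/897 in ≈ 1.360 in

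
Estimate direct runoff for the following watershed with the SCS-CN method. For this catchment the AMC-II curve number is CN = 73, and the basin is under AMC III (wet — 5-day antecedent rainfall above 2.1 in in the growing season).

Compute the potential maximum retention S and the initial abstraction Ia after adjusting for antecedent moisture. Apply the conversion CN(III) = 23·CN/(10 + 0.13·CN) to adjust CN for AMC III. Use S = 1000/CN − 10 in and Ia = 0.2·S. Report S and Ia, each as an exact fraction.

Wet (AMC III): CN(III) = 23·73/(10 + 0.13·73) = 1679/(1949/100) = 167900/1949 ≈ 86.147
Max retention: S = 1000/(167900/1949) − 10 = 2700/1679 in (≈ 1.608 in)
Ia = 0.2S: 0.2·1.608 = 0.322 in (exactly 540/1679)

S = 2700/1679 in ≈ 1.608 in; Ia = 540/1679 in ≈ 0.322 in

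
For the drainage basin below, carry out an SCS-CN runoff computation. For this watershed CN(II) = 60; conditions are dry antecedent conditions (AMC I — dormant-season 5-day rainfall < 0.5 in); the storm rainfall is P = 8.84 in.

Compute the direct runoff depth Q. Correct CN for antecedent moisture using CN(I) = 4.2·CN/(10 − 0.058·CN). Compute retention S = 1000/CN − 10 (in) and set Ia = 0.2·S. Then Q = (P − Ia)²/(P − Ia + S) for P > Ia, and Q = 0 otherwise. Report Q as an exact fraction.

Dry (AMC I): CN(I) = 4.2·60/(10 − 0.058·60) = 252/(163/25) = 6300/163 ≈ 38.650
Max retention: S = 1000/(6300/163) − 10 = 1000/63 in (≈ 15.873 in)
Initial abstraction Ia = S/5 = (1000/63)/5 = 200/63 ≈ 3.175 in
Since P=8.840 > Ia=3.175: effective rainfall P−Ia = 8923/1575 in
Runoff Q = (P−Ia)²/(P−Ia+S) = (5.665)²/(5.665+15.873) = 79619929/53428725 ≈ 1.490 in

Q = 79619929/53428725 in ≈ 1.490 in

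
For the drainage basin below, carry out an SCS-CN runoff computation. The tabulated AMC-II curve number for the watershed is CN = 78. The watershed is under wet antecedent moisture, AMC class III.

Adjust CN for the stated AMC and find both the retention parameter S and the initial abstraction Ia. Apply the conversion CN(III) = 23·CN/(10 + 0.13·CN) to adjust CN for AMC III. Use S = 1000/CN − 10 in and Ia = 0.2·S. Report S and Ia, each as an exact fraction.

S = 1100/897 in ≈ 1.226 in; Ia = 220/897 in ≈ 0.245 in

Adjust CN=78 to AMC III: 23·78/(10 + 0.13·78) → 1794 ÷ (1007/50) = 89700/1007 ≈ 89.076
S = 1000/(89700/1007) − 10 = 1100/897 in ≈ 1.226 in
Ia = 0.2S: 0.2·1.226 = 0.245 in (exactly 220/897)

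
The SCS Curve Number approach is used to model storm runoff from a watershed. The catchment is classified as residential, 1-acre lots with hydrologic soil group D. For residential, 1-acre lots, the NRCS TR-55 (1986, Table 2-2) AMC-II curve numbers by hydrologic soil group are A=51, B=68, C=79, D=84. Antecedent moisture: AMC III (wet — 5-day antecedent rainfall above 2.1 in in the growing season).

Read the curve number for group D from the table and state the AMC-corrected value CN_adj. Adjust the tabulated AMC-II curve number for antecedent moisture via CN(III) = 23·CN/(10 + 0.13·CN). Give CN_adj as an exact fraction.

NRCS table: residential, 1-acre lots, soil group D → CN(II) = 84
CN(III) from CN(II)=84: (23·84)/(10 + 0.13·84) = 48300/523 ≈ 92.352

CN_adj = 48300/523 ≈ 92.352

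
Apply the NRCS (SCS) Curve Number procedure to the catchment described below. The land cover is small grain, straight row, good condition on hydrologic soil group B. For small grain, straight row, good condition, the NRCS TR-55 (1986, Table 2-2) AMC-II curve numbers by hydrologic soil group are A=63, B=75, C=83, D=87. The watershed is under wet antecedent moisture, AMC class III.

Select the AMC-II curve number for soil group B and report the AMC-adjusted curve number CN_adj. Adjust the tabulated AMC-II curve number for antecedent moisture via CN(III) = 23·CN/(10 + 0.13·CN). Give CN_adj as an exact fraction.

NRCS table: small grain, straight row, good condition, soil group B → CN(II) = 75
CN(III) from CN(II)=75: (23·75)/(10 + 0.13·75) = 6900/79 ≈ 87.342

CN_adj = 6900/79 ≈ 87.342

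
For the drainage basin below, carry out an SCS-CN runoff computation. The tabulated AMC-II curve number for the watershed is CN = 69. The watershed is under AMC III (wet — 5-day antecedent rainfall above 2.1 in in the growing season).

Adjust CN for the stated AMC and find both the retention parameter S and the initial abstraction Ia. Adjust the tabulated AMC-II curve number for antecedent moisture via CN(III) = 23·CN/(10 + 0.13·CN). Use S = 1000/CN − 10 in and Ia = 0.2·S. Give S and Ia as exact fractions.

S = 3100/1587 in ≈ 1.953 in; Ia = 620/1587 in ≈ 0.391 in

CN(III) from CN(II)=69: (23·69)/(10 + 0.13·69) = 158700/1897 ≈ 83.658
S = 1000/(158700/1897) − 10 = 3100/1587 in ≈ 1.953 in
Ia = 0.2S: 0.2·1.953 = 0.391 in (exactly 620/1587)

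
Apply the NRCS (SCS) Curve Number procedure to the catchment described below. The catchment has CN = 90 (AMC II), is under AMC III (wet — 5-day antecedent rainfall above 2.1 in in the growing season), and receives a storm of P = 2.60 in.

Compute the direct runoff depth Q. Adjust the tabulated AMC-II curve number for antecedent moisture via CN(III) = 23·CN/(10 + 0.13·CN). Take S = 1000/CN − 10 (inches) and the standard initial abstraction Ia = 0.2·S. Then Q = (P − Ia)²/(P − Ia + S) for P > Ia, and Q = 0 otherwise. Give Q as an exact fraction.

Wet (AMC III): CN(III) = 23·90/(10 + 0.13·90) = 2070/(217/10) = 20700/217 ≈ 95.392
Retention S: 1000/CN − 10 with CN=95.392 → S = 100/207 ≈ 0.483 in
Initial abstraction Ia = S/5 = (100/207)/5 = 20/207 ≈ 0.097 in
P − Ia = 2.600 − 0.097 = 2591/1035 ≈ 2.503 in (> 0, runoff occurs)
Q: (2591/1035)² ÷ (3091/1035) = 6713281/3199185 in (≈ 2.098 in)

Q = 6713281/3199185 in ≈ 2.098 in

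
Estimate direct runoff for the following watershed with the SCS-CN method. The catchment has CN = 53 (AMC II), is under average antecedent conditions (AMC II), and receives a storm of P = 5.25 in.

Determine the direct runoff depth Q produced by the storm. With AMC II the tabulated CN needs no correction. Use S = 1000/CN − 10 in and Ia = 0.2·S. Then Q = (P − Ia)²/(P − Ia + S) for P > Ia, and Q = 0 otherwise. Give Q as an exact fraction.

Q = 543169/554804 in ≈ 0.979 in

CN(II) = 53; AMC II needs no correction.
Max retention: S = 1000/53 − 10 = 470/53 in (≈ 8.868 in)
Ia = 0.2·(470/53) = 94/53 in ≈ 1.774 in
Excess rainfall: 5.250 − 1.774 = 3.476 in; P > Ia so Q > 0
Runoff Q = (P−Ia)²/(P−Ia+S) = (3.476)²/(3.476+8.868) = 543169/554804 ≈ 0.979 in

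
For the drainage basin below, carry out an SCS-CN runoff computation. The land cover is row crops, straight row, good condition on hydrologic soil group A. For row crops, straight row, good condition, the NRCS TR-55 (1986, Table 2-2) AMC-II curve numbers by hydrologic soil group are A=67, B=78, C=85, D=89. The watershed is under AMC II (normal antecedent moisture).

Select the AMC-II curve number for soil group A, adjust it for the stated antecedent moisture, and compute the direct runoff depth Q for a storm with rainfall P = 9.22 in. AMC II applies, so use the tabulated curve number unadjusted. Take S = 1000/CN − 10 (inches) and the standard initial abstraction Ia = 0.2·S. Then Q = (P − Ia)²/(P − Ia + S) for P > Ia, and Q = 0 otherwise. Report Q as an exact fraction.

Q = 761042569/147691450 in ≈ 5.153 in

NRCS table: row crops, straight row, good condition, soil group A → CN(II) = 67
Average conditions: CN = 67 (no AMC adjustment).
S = 1000/67 − 10 = 330/67 in ≈ 4.925 in
Initial abstraction Ia = S/5 = (330/67)/5 = 66/67 ≈ 0.985 in
P − Ia = 9.220 − 0.985 = 27587/3350 ≈ 8.235 in (> 0, runoff occurs)
Q = (27587/3350)²/((27587/3350) + 330/67) = (761042569/11222500)/(44087/3350) = 761042569/147691450 in ≈ 5.153 in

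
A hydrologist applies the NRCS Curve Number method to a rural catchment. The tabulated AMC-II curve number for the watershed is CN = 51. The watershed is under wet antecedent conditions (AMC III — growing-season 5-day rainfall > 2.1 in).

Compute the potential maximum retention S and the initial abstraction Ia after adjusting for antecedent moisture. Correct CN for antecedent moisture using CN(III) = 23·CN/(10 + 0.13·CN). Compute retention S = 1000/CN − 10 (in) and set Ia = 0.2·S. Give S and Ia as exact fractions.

Adjust CN=51 to AMC III: 23·51/(10 + 0.13·51) → 1173 ÷ (1663/100) = 117300/1663 ≈ 70.535
S = 1000/(117300/1663) − 10 = 4900/1173 in ≈ 4.177 in
Ia = 0.2S: 0.2·4.177 = 0.835 in (exactly 980/1173)

S = 4900/1173 in ≈ 4.177 in; Ia = 980/1173 in ≈ 0.835 in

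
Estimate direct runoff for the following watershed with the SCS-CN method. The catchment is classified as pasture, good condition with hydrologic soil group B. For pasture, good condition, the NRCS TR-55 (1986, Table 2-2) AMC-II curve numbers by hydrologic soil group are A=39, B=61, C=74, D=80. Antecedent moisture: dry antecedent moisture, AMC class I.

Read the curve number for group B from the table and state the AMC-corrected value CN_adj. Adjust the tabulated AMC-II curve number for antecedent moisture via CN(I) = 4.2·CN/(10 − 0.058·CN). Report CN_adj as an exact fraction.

NRCS table: pasture, good condition, soil group B → CN(II) = 61
Adjust CN=61 to AMC I: 4.2·61/(10 − 0.058·61) → (1281/5) ÷ (3231/500) = 42700/1077 ≈ 39.647

CN_adj = 42700/1077 ≈ 39.647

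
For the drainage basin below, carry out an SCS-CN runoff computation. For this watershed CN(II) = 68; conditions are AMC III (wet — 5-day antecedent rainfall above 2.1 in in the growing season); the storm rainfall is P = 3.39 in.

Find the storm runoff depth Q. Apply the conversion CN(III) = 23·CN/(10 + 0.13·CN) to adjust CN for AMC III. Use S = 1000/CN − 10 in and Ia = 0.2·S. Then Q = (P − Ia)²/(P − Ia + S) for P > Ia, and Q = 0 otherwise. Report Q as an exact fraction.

Adjust CN=68 to AMC III: 23·68/(10 + 0.13·68) → 1564 ÷ (471/25) = 39100/471 ≈ 83.015
S = 1000/(39100/471) − 10 = 800/391 in ≈ 2.046 in
Ia = 0.2·(800/391) = 160/391 in ≈ 0.409 in
Since P=3.390 > Ia=0.409: effective rainfall P−Ia = 116549/39100 in
Q = (116549/39100)²/((116549/39100) + 800/391) = (13583669401/1528810000)/(196549/39100) = 13583669401/7685065900 in ≈ 1.768 in

Q = 13583669401/7685065900 in ≈ 1.768 in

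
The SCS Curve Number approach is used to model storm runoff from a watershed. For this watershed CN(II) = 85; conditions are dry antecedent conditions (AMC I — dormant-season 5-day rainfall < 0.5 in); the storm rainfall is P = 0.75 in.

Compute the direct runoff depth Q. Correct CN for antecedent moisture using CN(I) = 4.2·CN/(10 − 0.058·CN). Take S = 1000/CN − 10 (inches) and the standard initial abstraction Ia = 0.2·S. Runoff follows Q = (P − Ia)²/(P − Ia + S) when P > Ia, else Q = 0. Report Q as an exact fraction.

Q = 0 in ≈ 0.000 in

CN(I) from CN(II)=85: (4.2·85)/(10 − 0.058·85) = 11900/169 ≈ 70.414
Retention S: 1000/CN − 10 with CN=70.414 → S = 500/119 ≈ 4.202 in
Initial abstraction Ia = S/5 = (500/119)/5 = 100/119 ≈ 0.840 in
P = 0.750 ≤ Ia = 0.840 in: entire storm abstracted, Q = 0.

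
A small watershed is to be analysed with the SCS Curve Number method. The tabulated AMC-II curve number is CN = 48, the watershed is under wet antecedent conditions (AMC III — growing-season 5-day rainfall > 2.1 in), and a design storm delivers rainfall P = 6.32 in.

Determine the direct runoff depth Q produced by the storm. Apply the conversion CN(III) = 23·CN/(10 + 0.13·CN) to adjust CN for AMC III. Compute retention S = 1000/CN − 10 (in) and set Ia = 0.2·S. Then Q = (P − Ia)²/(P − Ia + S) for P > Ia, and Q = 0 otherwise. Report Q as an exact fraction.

Q = 86062729/30018450 in ≈ 2.867 in

Wet (AMC III): CN(III) = 23·48/(10 + 0.13·48) = 1104/(406/25) = 13800/203 ≈ 67.980
Max retention: S = 1000/(13800/203) − 10 = 325/69 in (≈ 4.710 in)
Ia = 0.2S: 0.2·4.710 = 0.942 in (exactly 65/69)
P − Ia = 6.320 − 0.942 = 9277/1725 ≈ 5.378 in (> 0, runoff occurs)
Q = (9277/1725)²/((9277/1725) + 325/69) = (86062729/2975625)/(17402/1725) = 86062729/30018450 in ≈ 2.867 in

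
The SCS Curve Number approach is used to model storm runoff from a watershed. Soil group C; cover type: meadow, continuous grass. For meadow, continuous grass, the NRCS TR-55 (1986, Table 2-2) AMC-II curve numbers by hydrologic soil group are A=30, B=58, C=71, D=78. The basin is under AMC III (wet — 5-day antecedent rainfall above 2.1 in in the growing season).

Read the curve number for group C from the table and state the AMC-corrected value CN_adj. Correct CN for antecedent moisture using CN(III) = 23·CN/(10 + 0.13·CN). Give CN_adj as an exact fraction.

NRCS table: meadow, continuous grass, soil group C → CN(II) = 71
Wet (AMC III): CN(III) = 23·71/(10 + 0.13·71) = 1633/(1923/100) = 163300/1923 ≈ 84.919

CN_adj = 163300/1923 ≈ 84.919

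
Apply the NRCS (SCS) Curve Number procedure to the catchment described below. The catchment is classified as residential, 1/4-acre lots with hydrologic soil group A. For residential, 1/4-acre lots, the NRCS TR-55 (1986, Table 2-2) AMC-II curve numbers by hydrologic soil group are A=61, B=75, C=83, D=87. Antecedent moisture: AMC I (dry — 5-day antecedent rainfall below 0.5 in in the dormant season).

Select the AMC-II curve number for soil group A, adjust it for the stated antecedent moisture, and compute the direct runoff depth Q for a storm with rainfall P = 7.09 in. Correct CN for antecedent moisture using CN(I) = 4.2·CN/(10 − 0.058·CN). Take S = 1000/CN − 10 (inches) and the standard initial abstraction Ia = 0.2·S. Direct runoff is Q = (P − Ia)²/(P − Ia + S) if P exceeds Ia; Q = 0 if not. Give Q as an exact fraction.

Q = 29840144049/35131126100 in ≈ 0.849 in

NRCS table: residential, 1/4-acre lots, soil group A → CN(II) = 61
Adjust CN=61 to AMC I: 4.2·61/(10 − 0.058·61) → (1281/5) ÷ (3231/500) = 42700/1077 ≈ 39.647
S = 1000/(42700/1077) − 10 = 6500/427 in ≈ 15.222 in
Ia = 0.2S: 0.2·15.222 = 3.044 in (exactly 1300/427)
Excess rainfall: 7.090 − 3.044 = 4.046 in; P > Ia so Q > 0
Runoff Q = (P−Ia)²/(P−Ia+S) = (4.046)²/(4.046+15.222) = 29840144049/35131126100 ≈ 0.849 in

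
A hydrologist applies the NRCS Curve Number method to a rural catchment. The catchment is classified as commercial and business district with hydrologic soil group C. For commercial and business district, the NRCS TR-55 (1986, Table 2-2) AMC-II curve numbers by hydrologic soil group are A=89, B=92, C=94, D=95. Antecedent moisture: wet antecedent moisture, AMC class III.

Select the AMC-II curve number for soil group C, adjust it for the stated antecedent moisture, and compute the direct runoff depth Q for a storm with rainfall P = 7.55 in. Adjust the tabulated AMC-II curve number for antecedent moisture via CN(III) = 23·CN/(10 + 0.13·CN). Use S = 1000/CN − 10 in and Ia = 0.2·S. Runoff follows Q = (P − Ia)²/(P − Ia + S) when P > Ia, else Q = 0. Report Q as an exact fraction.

Q = 26254044961/3632830220 in ≈ 7.227 in

NRCS table: commercial and business district, soil group C → CN(II) = 94
Wet (AMC III): CN(III) = 23·94/(10 + 0.13·94) = 2162/(1111/50) = 108100/1111 ≈ 97.300
Max retention: S = 1000/(108100/1111) − 10 = 300/1081 in (≈ 0.278 in)
Ia = 0.2·(300/1081) = 60/1081 in ≈ 0.056 in
Since P=7.550 > Ia=0.056: effective rainfall P−Ia = 162031/21620 in
Runoff Q = (P−Ia)²/(P−Ia+S) = (7.494)²/(7.494+0.278) = 26254044961/3632830220 ≈ 7.227 in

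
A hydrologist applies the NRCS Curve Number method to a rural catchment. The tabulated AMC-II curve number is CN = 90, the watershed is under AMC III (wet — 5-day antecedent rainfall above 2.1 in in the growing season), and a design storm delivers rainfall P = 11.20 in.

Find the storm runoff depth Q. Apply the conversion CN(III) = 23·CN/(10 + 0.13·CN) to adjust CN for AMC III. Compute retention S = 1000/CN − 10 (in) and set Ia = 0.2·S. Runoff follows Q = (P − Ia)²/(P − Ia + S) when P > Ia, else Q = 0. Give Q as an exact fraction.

Wet (AMC III): CN(III) = 23·90/(10 + 0.13·90) = 2070/(217/10) = 20700/217 ≈ 95.392
S = 1000/(20700/217) − 10 = 100/207 in ≈ 0.483 in
Ia = 0.2S: 0.2·0.483 = 0.097 in (exactly 20/207)
P − Ia = 11.200 − 0.097 = 11492/1035 ≈ 11.103 in (> 0, runoff occurs)
Runoff Q = (P−Ia)²/(P−Ia+S) = (11.103)²/(11.103+0.483) = 16508258/1551465 ≈ 10.640 in

Q = 16508258/1551465 in ≈ 10.640 in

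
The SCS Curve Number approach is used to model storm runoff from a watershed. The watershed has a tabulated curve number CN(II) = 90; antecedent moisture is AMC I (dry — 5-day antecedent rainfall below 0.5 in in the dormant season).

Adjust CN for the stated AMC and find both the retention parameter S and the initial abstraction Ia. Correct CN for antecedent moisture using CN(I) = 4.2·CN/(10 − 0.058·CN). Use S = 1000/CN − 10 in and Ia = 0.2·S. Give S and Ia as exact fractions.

Dry (AMC I): CN(I) = 4.2·90/(10 − 0.058·90) = 378/(239/50) = 18900/239 ≈ 79.079
Max retention: S = 1000/(18900/239) − 10 = 500/189 in (≈ 2.646 in)
Initial abstraction Ia = S/5 = (500/189)/5 = 100/189 ≈ 0.529 in

S = 500/189 in ≈ 2.646 in; Ia = 100/189 in ≈ 0.529 in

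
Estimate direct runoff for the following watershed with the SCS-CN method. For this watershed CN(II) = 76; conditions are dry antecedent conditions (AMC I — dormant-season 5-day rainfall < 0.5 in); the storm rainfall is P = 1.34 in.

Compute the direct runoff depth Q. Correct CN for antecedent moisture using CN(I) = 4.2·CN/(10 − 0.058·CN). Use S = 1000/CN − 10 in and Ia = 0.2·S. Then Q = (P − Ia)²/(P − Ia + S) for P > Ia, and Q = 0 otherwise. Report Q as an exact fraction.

Dry (AMC I): CN(I) = 4.2·76/(10 − 0.058·76) = (1596/5)/(699/125) = 13300/233 ≈ 57.082
Retention S: 1000/CN − 10 with CN=57.082 → S = 1000/133 ≈ 7.519 in
Ia = 0.2·(1000/133) = 200/133 in ≈ 1.504 in
P = 1.340 ≤ Ia = 1.504 in: entire storm abstracted, Q = 0.

Q = 0 in ≈ 0.000 in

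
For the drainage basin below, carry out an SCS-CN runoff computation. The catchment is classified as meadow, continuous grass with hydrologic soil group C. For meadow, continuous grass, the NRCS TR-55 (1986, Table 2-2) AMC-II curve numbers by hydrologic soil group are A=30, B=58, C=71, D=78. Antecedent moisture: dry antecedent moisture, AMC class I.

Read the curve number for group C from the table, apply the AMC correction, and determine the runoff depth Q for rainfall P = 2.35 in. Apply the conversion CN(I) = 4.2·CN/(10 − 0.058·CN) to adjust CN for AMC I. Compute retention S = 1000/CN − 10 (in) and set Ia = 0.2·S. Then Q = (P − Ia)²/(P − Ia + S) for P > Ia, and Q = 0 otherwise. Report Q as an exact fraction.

NRCS table: meadow, continuous grass, soil group C → CN(II) = 71
Dry (AMC I): CN(I) = 4.2·71/(10 − 0.058·71) = (1491/5)/(2941/500) = 149100/2941 ≈ 50.697
S = 1000/(149100/2941) − 10 = 14500/1491 in ≈ 9.725 in
Ia = 0.2S: 0.2·9.725 = 1.945 in (exactly 2900/1491)
Excess rainfall: 2.350 − 1.945 = 0.405 in; P > Ia so Q > 0
Runoff Q = (P−Ia)²/(P−Ia+S) = (0.405)²/(0.405+9.725) = 145853929/9007936140 ≈ 0.016 in

Q = 145853929/9007936140 in ≈ 0.016 in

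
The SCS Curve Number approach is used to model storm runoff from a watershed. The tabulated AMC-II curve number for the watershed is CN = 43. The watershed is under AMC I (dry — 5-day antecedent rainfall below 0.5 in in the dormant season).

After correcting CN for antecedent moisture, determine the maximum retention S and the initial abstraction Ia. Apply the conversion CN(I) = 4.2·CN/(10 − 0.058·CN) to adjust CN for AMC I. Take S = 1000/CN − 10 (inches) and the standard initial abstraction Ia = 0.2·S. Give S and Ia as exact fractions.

S = 9500/301 in ≈ 31.561 in; Ia = 1900/301 in ≈ 6.312 in

Adjust CN=43 to AMC I: 4.2·43/(10 − 0.058·43) → (903/5) ÷ (3753/500) = 30100/1251 ≈ 24.061
Retention S: 1000/CN − 10 with CN=24.061 → S = 9500/301 ≈ 31.561 in
Ia = 0.2·(9500/301) = 1900/301 in ≈ 6.312 in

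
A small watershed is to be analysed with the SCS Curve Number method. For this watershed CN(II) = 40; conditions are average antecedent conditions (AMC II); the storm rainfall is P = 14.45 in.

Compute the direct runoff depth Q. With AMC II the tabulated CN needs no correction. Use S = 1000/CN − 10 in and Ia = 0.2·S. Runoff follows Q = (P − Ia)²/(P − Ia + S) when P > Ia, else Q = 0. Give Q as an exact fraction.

CN(II) = 40; AMC II needs no correction.
Max retention: S = 1000/40 − 10 = 15 in (≈ 15.000 in)
Ia = 0.2S: 0.2·15.000 = 3.000 in (exactly 3)
Excess rainfall: 14.450 − 3.000 = 11.450 in; P > Ia so Q > 0
Runoff Q = (P−Ia)²/(P−Ia+S) = (11.450)²/(11.450+15.000) = 52441/10580 ≈ 4.957 in

Q = 52441/10580 in ≈ 4.957 in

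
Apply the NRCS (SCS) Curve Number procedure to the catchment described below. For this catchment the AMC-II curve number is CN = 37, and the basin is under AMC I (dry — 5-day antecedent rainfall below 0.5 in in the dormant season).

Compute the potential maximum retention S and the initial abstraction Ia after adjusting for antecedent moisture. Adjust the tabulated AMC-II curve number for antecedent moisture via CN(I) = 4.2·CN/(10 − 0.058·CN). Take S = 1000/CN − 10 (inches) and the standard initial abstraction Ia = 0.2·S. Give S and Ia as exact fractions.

S = 1500/37 in ≈ 40.541 in; Ia = 300/37 in ≈ 8.108 in

Dry (AMC I): CN(I) = 4.2·37/(10 − 0.058·37) = (777/5)/(3927/500) = 3700/187 ≈ 19.786
Retention S: 1000/CN − 10 with CN=19.786 → S = 1500/37 ≈ 40.541 in
Initial abstraction Ia = S/5 = (1500/37)/5 = 300/37 ≈ 8.108 in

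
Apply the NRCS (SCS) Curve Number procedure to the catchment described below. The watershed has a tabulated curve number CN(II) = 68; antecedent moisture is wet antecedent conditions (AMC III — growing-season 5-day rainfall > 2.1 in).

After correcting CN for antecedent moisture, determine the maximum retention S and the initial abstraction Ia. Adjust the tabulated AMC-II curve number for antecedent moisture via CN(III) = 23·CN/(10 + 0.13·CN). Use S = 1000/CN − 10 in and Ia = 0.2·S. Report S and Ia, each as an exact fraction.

CN(III) from CN(II)=68: (23·68)/(10 + 0.13·68) = 39100/471 ≈ 83.015
Max retention: S = 1000/(39100/471) − 10 = 800/391 in (≈ 2.046 in)
Ia = 0.2·(800/391) = 160/391 in ≈ 0.409 in

S = 800/391 in ≈ 2.046 in; Ia = 160/391 in ≈ 0.409 in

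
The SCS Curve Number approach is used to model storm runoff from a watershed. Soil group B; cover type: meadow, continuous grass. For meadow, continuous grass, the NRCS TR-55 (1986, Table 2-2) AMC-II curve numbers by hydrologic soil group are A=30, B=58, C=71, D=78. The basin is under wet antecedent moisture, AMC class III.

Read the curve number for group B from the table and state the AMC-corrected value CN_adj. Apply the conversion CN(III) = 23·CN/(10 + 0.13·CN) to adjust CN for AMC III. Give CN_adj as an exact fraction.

NRCS table: meadow, continuous grass, soil group B → CN(II) = 58
Adjust CN=58 to AMC III: 23·58/(10 + 0.13·58) → 1334 ÷ (877/50) = 66700/877 ≈ 76.055

CN_adj = 66700/877 ≈ 76.055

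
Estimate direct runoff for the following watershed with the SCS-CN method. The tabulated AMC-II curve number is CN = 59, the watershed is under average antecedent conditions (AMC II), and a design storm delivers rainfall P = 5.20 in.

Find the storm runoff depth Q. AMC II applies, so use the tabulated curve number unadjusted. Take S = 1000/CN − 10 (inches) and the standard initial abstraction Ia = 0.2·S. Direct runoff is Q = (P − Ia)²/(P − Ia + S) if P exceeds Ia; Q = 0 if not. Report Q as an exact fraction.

Q = 631688/468165 in ≈ 1.349 in

CN(II) = 59; AMC II needs no correction.
Retention S: 1000/CN − 10 with CN=59.000 → S = 410/59 ≈ 6.949 in
Ia = 0.2·(410/59) = 82/59 in ≈ 1.390 in
Excess rainfall: 5.200 − 1.390 = 3.810 in; P > Ia so Q > 0
Q = (1124/295)²/((1124/295) + 410/59) = (1263376/87025)/(3174/295) = 631688/468165 in ≈ 1.349 in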